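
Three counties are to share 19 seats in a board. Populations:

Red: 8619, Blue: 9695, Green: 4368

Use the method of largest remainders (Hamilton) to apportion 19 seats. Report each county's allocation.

Standard divisor: 22682 ÷ 19 ≈ 1193.789.
Standard quotas: Red 7.2199, Blue 8.1212, Green 3.6589.
Lower quotas: Red 7, Blue 8, Green 3 (sum 18, leaving 1 seat).
Remainders in descending order: Green 0.6589, Red 0.2199, Blue 0.1212.
Largest remainder: Green receives the extra seat.

Red 7, Blue 8, Green 4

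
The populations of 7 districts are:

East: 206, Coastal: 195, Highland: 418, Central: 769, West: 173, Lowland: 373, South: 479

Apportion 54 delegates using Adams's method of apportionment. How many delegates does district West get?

Standard divisor 2613/54 ≈ 48.389; standard quotas: East 4.257, Coastal 4.030, Highland 8.638, Central 15.892, West 3.575, Lowland 7.708, South 9.899.
Rounding up gives 5, 5, 9, 16, 4, 8, 10 = 57 seats, so the divisor must be adjusted.
With modified divisor 52: modified quotas East 3.962, Coastal 3.750, Highland 8.038, Central 14.788, West 3.327, Lowland 7.173, South 9.212.
Rounding up: East 4, Coastal 4, Highland 9, Central 15, West 4, Lowland 8, South 10 (total 54).
West receives 4.

4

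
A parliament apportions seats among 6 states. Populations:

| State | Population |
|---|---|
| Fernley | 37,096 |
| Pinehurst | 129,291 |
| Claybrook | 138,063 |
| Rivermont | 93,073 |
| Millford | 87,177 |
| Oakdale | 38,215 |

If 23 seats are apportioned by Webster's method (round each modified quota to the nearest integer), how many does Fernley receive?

2

Standard divisor 522915/23 ≈ 22735.435; standard quotas: Fernley 1.632, Pinehurst 5.687, Claybrook 6.073, Rivermont 4.094, Millford 3.834, Oakdale 1.681.
Rounding to the nearest integer gives 2, 6, 6, 4, 4, 2 = 24 seats, so the divisor must be adjusted.
With modified divisor 24100: modified quotas Fernley 1.539, Pinehurst 5.365, Claybrook 5.729, Rivermont 3.862, Millford 3.617, Oakdale 1.586.
Rounding to the nearest integer: Fernley 2, Pinehurst 5, Claybrook 6, Rivermont 4, Millford 4, Oakdale 2 (total 23).
Fernley receives 2.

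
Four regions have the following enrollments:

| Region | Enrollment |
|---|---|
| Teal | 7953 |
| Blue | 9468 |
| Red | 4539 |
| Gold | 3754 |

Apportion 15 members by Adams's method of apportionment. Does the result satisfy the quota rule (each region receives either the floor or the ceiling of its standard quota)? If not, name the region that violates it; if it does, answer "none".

Standard quotas: Teal 4.639, Blue 5.523, Red 2.648, Gold 2.190.
Adams allocation: Teal 5, Blue 5, Red 3, Gold 2.
Every allocation lies between the lower and upper quota.

none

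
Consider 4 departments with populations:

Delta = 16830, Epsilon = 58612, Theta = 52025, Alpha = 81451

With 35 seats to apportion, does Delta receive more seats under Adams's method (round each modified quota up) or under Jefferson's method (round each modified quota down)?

Adams: Delta 3, Epsilon 10, Theta 9, Alpha 13.
Jefferson: Delta 2, Epsilon 10, Theta 9, Alpha 14.
Delta gets 3 under Adams and 2 under Jefferson.

Adams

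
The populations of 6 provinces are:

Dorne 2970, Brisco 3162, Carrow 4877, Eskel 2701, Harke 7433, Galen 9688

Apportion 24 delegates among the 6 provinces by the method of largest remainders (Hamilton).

The standard divisor is 30831/24 ≈ 1284.625.
Standard quotas: Dorne 2.3120, Brisco 2.4614, Carrow 3.7964, Eskel 2.1026, Harke 5.7861, Galen 7.5415.
Lower quotas: Dorne 2, Brisco 2, Carrow 3, Eskel 2, Harke 5, Galen 7 (sum 21, leaving 3 seats).
Remainders in descending order: Carrow 0.7964, Harke 0.7861, Galen 0.5415, Brisco 0.4614, Dorne 0.3120, Eskel 0.1026.
Largest remainders: Carrow, Harke, Galen receive the extra seats.

Dorne: 2; Brisco: 2; Carrow: 4; Eskel: 2; Harke: 6; Galen: 8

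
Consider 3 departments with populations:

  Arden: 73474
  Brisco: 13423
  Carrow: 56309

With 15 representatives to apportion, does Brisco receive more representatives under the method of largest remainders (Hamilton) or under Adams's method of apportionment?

Adams

Hamilton: Arden 8, Brisco 1, Carrow 6.
Adams: Arden 7, Brisco 2, Carrow 6.
Brisco gets 1 under Hamilton and 2 under Adams.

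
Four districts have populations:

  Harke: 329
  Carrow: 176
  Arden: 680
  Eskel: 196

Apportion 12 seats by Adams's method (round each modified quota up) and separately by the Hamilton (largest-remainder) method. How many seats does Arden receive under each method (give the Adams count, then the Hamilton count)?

5 and 6

Adams: Harke 3, Carrow 2, Arden 5, Eskel 2.
Hamilton: Harke 3, Carrow 1, Arden 6, Eskel 2.
Arden gets 5 under Adams and 6 under Hamilton.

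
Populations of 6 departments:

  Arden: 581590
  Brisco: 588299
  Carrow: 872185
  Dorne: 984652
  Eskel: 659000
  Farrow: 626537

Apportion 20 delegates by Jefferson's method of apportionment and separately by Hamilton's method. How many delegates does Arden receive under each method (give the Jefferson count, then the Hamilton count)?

2 and 3

Jefferson: Arden 2, Brisco 3, Carrow 4, Dorne 5, Eskel 3, Farrow 3.
Hamilton: Arden 3, Brisco 3, Carrow 4, Dorne 4, Eskel 3, Farrow 3.
Arden gets 2 under Jefferson and 3 under Hamilton.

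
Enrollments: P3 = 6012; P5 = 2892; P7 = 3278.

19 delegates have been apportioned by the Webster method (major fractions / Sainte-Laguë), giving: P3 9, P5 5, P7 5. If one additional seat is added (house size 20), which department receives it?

Priority for the next seat is population ÷ (current seats + 0.5).
Priorities: P3 632.842, P5 525.818, P7 596.000.
Highest priority: P3.

P3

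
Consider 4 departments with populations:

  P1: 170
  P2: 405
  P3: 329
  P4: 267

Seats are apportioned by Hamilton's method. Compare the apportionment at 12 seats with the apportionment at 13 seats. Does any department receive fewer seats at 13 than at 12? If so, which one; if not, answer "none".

none

At 12 seats: P1 2, P2 4, P3 3, P4 3.
At 13 seats: P1 2, P2 4, P3 4, P4 3.
No department's allocation decreased.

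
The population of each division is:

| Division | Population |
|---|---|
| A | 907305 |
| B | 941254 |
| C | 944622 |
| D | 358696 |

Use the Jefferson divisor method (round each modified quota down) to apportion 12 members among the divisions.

Standard divisor 3151877/12 ≈ 262656.417; standard quotas: A 3.454, B 3.584, C 3.596, D 1.366.
Rounding down gives 3, 3, 3, 1 = 10 seats, so the divisor must be adjusted.
With modified divisor 231100: modified quotas A 3.926, B 4.073, C 4.088, D 1.552.
Rounding down: A 3, B 4, C 4, D 1 (total 12).

A 3; B 4; C 4; D 1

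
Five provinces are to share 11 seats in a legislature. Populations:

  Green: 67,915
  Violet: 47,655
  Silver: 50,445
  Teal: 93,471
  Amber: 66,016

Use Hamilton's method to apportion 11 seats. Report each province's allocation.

Green=2, Violet=2, Silver=2, Teal=3, Amber=2

The standard divisor is 325502/11 ≈ 29591.091.
Standard quotas: Green 2.2951, Violet 1.6105, Silver 1.7047, Teal 3.1588, Amber 2.2309.
Lower quotas: Green 2, Violet 1, Silver 1, Teal 3, Amber 2 (sum 9, leaving 2 seats).
Remainders in descending order: Silver 0.7047, Violet 0.6105, Green 0.2951, Amber 0.2309, Teal 0.1588.
The surplus seats go to Silver, Violet.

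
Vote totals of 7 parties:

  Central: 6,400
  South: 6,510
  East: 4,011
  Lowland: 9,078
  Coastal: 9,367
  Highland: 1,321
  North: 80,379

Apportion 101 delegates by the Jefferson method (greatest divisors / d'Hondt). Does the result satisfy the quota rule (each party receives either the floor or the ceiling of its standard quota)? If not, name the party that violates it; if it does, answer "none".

Standard quotas: Central 5.522, South 5.617, East 3.461, Lowland 7.832, Coastal 8.081, Highland 1.140, North 69.348.
Jefferson allocation: Central 5, South 5, East 3, Lowland 8, Coastal 8, Highland 1, North 71.
North has quota 69.348 (lower 69, upper 70) but receives 71 — outside the quota interval.

North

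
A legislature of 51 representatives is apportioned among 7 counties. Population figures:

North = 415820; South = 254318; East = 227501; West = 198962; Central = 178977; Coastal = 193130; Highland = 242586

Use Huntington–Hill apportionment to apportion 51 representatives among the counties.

With divisor 33638: modified quotas North 12.362, South 7.560, East 6.763, West 5.915, Central 5.321, Coastal 5.741, Highland 7.212.
Geometric-mean thresholds: North √(12·13)=12.490, South √(7·8)=7.483, East √(6·7)=6.481, West √(5·6)=5.477, Central √(5·6)=5.477, Coastal √(5·6)=5.477, Highland √(7·8)=7.483.
Each quota rounded against its threshold gives North 12, South 8, East 7, West 6, Central 5, Coastal 6, Highland 7 (total 51).

North: 12, South: 8, East: 7, West: 6, Central: 5, Coastal: 6, Highland: 7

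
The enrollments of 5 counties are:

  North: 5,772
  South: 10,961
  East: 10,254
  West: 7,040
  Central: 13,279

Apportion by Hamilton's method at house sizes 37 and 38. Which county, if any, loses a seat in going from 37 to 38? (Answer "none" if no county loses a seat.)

North

At 37 seats: North 5, South 9, East 8, West 5, Central 10.
At 38 seats: North 4, South 9, East 8, West 6, Central 11.
North drops from 5 to 4.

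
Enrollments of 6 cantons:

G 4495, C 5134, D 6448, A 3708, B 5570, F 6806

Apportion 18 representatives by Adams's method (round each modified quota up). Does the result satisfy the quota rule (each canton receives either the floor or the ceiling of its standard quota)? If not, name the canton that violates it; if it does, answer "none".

none

Standard quotas: G 2.516, C 2.873, D 3.609, A 2.075, B 3.117, F 3.809.
Adams allocation: G 3, C 3, D 3, A 2, B 3, F 4.
Every allocation lies between the lower and upper quota.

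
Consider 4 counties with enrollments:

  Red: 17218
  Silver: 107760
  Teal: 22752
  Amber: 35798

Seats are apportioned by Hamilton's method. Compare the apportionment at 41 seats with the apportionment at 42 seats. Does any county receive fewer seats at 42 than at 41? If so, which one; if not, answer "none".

At 41 seats: Red 4, Silver 24, Teal 5, Amber 8.
At 42 seats: Red 4, Silver 25, Teal 5, Amber 8.
No county's allocation decreased.

none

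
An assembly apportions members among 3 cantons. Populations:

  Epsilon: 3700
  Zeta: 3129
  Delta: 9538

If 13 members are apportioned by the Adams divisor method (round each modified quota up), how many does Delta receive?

Standard divisor 16367/13 ≈ 1259; standard quotas: Epsilon 2.939, Zeta 2.485, Delta 7.576.
Rounding up gives 3, 3, 8 = 14 seats, so the divisor must be adjusted.
With modified divisor 1500: modified quotas Epsilon 2.467, Zeta 2.086, Delta 6.359.
Rounding up: Epsilon 3, Zeta 3, Delta 7 (total 13).
Delta receives 7.

7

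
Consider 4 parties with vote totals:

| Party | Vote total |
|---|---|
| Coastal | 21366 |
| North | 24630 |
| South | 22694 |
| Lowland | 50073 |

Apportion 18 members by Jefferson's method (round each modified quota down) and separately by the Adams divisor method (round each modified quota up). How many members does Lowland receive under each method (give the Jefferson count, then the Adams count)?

8 and 7

Jefferson: Coastal 3, North 4, South 3, Lowland 8.
Adams: Coastal 3, North 4, South 4, Lowland 7.
Lowland gets 8 under Jefferson and 7 under Adams.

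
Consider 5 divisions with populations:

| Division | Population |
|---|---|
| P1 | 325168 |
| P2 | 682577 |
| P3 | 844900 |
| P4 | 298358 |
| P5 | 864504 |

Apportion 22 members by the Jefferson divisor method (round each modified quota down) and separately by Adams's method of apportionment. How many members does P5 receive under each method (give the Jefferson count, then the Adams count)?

7 and 6

Jefferson: P1 2, P2 5, P3 6, P4 2, P5 7.
Adams: P1 3, P2 5, P3 6, P4 2, P5 6.
P5 gets 7 under Jefferson and 6 under Adams.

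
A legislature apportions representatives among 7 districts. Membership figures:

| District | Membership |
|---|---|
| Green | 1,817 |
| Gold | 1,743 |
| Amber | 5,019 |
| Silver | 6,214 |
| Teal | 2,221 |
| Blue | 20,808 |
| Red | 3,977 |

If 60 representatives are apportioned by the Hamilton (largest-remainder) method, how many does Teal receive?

3

The standard divisor is 41799/60 ≈ 696.65.
Standard quotas: Green 2.6082, Gold 2.5020, Amber 7.2045, Silver 8.9198, Teal 3.1881, Blue 29.8687, Red 5.7087.
Lower quotas: Green 2, Gold 2, Amber 7, Silver 8, Teal 3, Blue 29, Red 5 (sum 56, leaving 4 seats).
Remainders in descending order: Silver 0.9198, Blue 0.8687, Red 0.7087, Green 0.6082, Gold 0.5020, Amber 0.2045, Teal 0.1881.
The surplus seats go to Silver, Blue, Red, Green.
Teal receives 3.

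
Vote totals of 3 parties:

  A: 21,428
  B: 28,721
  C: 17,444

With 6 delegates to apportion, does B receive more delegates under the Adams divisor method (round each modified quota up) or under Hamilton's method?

Adams: A 2, B 2, C 2.
Hamilton: A 2, B 3, C 1.
B gets 2 under Adams and 3 under Hamilton.

Hamilton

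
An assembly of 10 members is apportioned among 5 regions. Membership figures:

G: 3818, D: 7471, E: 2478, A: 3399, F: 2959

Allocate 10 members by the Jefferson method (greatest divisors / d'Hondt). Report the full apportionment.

Standard divisor 20125/10 ≈ 2012.5; standard quotas: G 1.897, D 3.712, E 1.231, A 1.689, F 1.470.
Rounding down gives 1, 3, 1, 1, 1 = 7 seats, so the divisor must be adjusted.
With modified divisor 1600: modified quotas G 2.386, D 4.669, E 1.549, A 2.124, F 1.849.
Rounding down: G 2, D 4, E 1, A 2, F 1 (total 10).

G: 2, D: 4, E: 1, A: 2, F: 1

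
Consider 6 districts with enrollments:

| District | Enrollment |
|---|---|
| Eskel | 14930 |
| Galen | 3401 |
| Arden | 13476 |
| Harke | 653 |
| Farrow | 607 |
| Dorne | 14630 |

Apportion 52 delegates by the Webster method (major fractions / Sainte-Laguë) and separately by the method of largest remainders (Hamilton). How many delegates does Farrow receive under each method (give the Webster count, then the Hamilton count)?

1 and 0

Webster: Eskel 16, Galen 4, Arden 14, Harke 1, Farrow 1, Dorne 16.
Hamilton: Eskel 16, Galen 4, Arden 15, Harke 1, Farrow 0, Dorne 16.
Farrow gets 1 under Webster and 0 under Hamilton.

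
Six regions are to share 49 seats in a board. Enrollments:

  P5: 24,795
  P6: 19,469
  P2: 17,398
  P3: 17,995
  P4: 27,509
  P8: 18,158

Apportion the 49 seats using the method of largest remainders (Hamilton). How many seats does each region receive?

Total 125324; standard divisor 125324/49 ≈ 2557.633.
Standard quotas: P5 9.6945, P6 7.6121, P2 6.8024, P3 7.0358, P4 10.7556, P8 7.0995.
Lower quotas: P5 9, P6 7, P2 6, P3 7, P4 10, P8 7 (sum 46, leaving 3 seats).
Remainders in descending order: P2 0.8024, P4 0.7556, P5 0.6945, P6 0.6121, P8 0.0995, P3 0.0358.
The surplus seats go to P2, P4, P5.

P5 10, P6 7, P2 7, P3 7, P4 11, P8 7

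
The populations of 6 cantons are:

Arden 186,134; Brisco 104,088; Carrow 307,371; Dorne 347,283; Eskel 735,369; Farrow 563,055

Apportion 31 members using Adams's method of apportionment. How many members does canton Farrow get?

Standard divisor 2243300/31 ≈ 72364.516; standard quotas: Arden 2.572, Brisco 1.438, Carrow 4.248, Dorne 4.799, Eskel 10.162, Farrow 7.781.
Rounding up gives 3, 2, 5, 5, 11, 8 = 34 seats, so the divisor must be adjusted.
With modified divisor 81100: modified quotas Arden 2.295, Brisco 1.283, Carrow 3.790, Dorne 4.282, Eskel 9.067, Farrow 6.943.
Rounding up: Arden 3, Brisco 2, Carrow 4, Dorne 5, Eskel 10, Farrow 7 (total 31).
Farrow receives 7.

7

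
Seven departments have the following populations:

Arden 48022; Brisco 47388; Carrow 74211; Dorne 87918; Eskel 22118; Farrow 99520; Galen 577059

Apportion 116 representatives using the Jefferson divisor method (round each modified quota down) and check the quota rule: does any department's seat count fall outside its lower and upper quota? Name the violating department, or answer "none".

Galen

Standard quotas: Arden 5.825, Brisco 5.749, Carrow 9.002, Dorne 10.665, Eskel 2.683, Farrow 12.073, Galen 70.002.
Jefferson allocation: Arden 6, Brisco 5, Carrow 9, Dorne 10, Eskel 2, Farrow 12, Galen 72.
Galen has quota 70.002 (lower 70, upper 71) but receives 72 — outside the quota interval.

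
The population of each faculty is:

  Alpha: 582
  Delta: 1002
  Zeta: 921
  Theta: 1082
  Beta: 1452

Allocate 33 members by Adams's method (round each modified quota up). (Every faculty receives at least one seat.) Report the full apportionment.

Alpha=4; Delta=7; Zeta=6; Theta=7; Beta=9

Standard divisor 5039/33 ≈ 152.697; standard quotas: Alpha 3.811, Delta 6.562, Zeta 6.032, Theta 7.086, Beta 9.509.
Rounding up gives 4, 7, 7, 8, 10 = 36 seats, so the divisor must be adjusted.
With modified divisor 164: modified quotas Alpha 3.549, Delta 6.110, Zeta 5.616, Theta 6.598, Beta 8.854.
Rounding up: Alpha 4, Delta 7, Zeta 6, Theta 7, Beta 9 (total 33).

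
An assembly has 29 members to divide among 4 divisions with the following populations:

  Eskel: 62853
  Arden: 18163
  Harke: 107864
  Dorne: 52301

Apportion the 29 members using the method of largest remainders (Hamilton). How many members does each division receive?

Eskel: 8, Arden: 2, Harke: 13, Dorne: 6

The standard divisor is 241181/29 ≈ 8316.586.
Standard quotas: Eskel 7.5575, Arden 2.1839, Harke 12.9697, Dorne 6.2888.
Lower quotas: Eskel 7, Arden 2, Harke 12, Dorne 6 (sum 27, leaving 2 seats).
Remainders in descending order: Harke 0.9697, Eskel 0.5575, Dorne 0.2888, Arden 0.1839.
The surplus seats go to Harke, Eskel.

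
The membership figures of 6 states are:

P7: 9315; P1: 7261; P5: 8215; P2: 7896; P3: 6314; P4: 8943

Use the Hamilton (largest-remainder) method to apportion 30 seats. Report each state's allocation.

P7=6; P1=4; P5=5; P2=5; P3=4; P4=6

Standard divisor: 47944 ÷ 30 ≈ 1598.133.
Standard quotas: P7 5.8287, P1 4.5434, P5 5.1404, P2 4.9408, P3 3.9509, P4 5.5959.
Lower quotas: P7 5, P1 4, P5 5, P2 4, P3 3, P4 5 (sum 26, leaving 4 seats).
Remainders in descending order: P3 0.9509, P2 0.9408, P7 0.8287, P4 0.5959, P1 0.5434, P5 0.1404.
The surplus seats go to P3, P2, P7, P4.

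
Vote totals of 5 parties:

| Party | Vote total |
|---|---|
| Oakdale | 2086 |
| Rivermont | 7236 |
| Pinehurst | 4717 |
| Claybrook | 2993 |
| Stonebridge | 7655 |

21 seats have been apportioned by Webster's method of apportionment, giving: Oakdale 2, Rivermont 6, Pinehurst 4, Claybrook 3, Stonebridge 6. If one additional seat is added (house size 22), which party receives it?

Stonebridge

Priority for the next seat is population ÷ (current seats + 0.5).
Priorities: Oakdale 834.400, Rivermont 1113.231, Pinehurst 1048.222, Claybrook 855.143, Stonebridge 1177.692.
Highest priority: Stonebridge.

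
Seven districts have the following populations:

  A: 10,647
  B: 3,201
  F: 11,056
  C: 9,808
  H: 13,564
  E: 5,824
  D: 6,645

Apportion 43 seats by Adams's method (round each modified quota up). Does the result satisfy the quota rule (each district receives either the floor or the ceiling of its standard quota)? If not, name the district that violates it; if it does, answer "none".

none

Standard quotas: A 7.537, B 2.266, F 7.826, C 6.943, H 9.602, E 4.123, D 4.704.
Adams allocation: A 7, B 3, F 8, C 7, H 9, E 4, D 5.
Every allocation lies between the lower and upper quota.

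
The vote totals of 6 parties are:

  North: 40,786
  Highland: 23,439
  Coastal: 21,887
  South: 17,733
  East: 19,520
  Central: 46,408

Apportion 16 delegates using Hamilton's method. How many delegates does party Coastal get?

Total 169773; standard divisor 169773/16 ≈ 10610.812.
Standard quotas: North 3.8438, Highland 2.2090, Coastal 2.0627, South 1.6712, East 1.8396, Central 4.3737.
Lower quotas: North 3, Highland 2, Coastal 2, South 1, East 1, Central 4 (sum 13, leaving 3 seats).
Remainders in descending order: North 0.8438, East 0.8396, South 0.6712, Central 0.3737, Highland 0.2090, Coastal 0.0627.
The surplus seats go to North, East, South.
Coastal receives 2.

2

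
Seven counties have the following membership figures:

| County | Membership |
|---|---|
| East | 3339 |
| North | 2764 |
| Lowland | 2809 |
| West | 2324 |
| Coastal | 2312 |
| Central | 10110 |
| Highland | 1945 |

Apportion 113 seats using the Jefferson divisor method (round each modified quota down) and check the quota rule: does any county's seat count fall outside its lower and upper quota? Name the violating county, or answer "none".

Standard quotas: East 14.737, North 12.199, Lowland 12.398, West 10.257, Coastal 10.204, Central 44.621, Highland 8.584.
Jefferson allocation: East 15, North 12, Lowland 12, West 10, Coastal 10, Central 46, Highland 8.
Central has quota 44.621 (lower 44, upper 45) but receives 46 — outside the quota interval.

Central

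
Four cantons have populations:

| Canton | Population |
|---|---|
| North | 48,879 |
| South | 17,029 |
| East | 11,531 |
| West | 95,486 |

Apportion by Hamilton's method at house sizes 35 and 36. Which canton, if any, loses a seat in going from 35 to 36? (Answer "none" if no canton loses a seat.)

none

At 35 seats: North 10, South 4, East 2, West 19.
At 36 seats: North 10, South 4, East 2, West 20.
No canton's allocation decreased.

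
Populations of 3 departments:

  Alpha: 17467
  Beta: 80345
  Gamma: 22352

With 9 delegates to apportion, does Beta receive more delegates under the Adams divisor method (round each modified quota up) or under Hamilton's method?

Hamilton

Adams: Alpha 2, Beta 5, Gamma 2.
Hamilton: Alpha 1, Beta 6, Gamma 2.
Beta gets 5 under Adams and 6 under Hamilton.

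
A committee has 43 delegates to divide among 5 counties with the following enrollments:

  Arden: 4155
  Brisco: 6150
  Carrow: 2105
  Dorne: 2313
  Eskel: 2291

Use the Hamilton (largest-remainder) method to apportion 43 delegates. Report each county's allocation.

Arden: 10; Brisco: 16; Carrow: 5; Dorne: 6; Eskel: 6

Standard divisor: 17014 ÷ 43 ≈ 395.674.
Standard quotas: Arden 10.5011, Brisco 15.5431, Carrow 5.3200, Dorne 5.8457, Eskel 5.7901.
Lower quotas: Arden 10, Brisco 15, Carrow 5, Dorne 5, Eskel 5 (sum 40, leaving 3 seats).
Remainders in descending order: Dorne 0.8457, Eskel 0.7901, Brisco 0.5431, Arden 0.5011, Carrow 0.3200.
The surplus seats go to Dorne, Eskel, Brisco.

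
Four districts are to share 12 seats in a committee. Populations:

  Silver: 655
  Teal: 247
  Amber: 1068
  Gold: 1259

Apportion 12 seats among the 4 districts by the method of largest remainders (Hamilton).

Silver 2, Teal 1, Amber 4, Gold 5

Standard divisor: 3229 ÷ 12 ≈ 269.083.
Standard quotas: Silver 2.434, Teal 0.918, Amber 3.969, Gold 4.679.
Lower quotas: Silver 2, Teal 0, Amber 3, Gold 4 (sum 9, leaving 3 seats).
Remainders in descending order: Amber 0.969, Teal 0.918, Gold 0.679, Silver 0.434.
The surplus seats go to Amber, Teal, Gold.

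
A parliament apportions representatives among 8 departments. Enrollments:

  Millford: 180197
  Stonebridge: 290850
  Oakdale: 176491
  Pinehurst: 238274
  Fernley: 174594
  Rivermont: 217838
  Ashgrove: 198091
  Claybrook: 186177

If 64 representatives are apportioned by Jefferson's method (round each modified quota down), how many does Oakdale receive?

Standard divisor 1662512/64 ≈ 25976.75; standard quotas: Millford 6.937, Stonebridge 11.197, Oakdale 6.794, Pinehurst 9.173, Fernley 6.721, Rivermont 8.386, Ashgrove 7.626, Claybrook 7.167.
Rounding down gives 6, 11, 6, 9, 6, 8, 7, 7 = 60 seats, so the divisor must be adjusted.
With modified divisor 24500: modified quotas Millford 7.355, Stonebridge 11.871, Oakdale 7.204, Pinehurst 9.725, Fernley 7.126, Rivermont 8.891, Ashgrove 8.085, Claybrook 7.599.
Rounding down: Millford 7, Stonebridge 11, Oakdale 7, Pinehurst 9, Fernley 7, Rivermont 8, Ashgrove 8, Claybrook 7 (total 64).
Oakdale receives 7.

7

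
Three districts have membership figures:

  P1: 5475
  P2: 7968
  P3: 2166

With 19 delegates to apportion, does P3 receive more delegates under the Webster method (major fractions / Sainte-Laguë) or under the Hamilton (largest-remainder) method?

Webster

Webster: P1 7, P2 9, P3 3.
Hamilton: P1 7, P2 10, P3 2.
P3 gets 3 under Webster and 2 under Hamilton.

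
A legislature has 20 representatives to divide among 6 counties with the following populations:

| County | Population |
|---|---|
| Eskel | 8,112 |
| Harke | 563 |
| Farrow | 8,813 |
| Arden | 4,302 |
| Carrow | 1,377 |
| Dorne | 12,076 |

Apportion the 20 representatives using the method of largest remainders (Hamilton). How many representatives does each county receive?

Eskel 5; Harke 0; Farrow 5; Arden 2; Carrow 1; Dorne 7

Total 35243; standard divisor 35243/20 ≈ 1762.15.
Standard quotas: Eskel 4.6035, Harke 0.3195, Farrow 5.0013, Arden 2.4413, Carrow 0.7814, Dorne 6.8530.
Lower quotas: Eskel 4, Harke 0, Farrow 5, Arden 2, Carrow 0, Dorne 6 (sum 17, leaving 3 seats).
Remainders in descending order: Dorne 0.8530, Carrow 0.7814, Eskel 0.6035, Arden 0.4413, Harke 0.3195, Farrow 0.0013.
The surplus seats go to Dorne, Carrow, Eskel.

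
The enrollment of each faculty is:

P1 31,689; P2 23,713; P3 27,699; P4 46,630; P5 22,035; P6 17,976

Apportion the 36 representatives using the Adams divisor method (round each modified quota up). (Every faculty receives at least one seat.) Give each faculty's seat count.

P1 7, P2 5, P3 6, P4 9, P5 5, P6 4

Standard divisor 169742/36 ≈ 4715.056; standard quotas: P1 6.721, P2 5.029, P3 5.875, P4 9.890, P5 4.673, P6 3.812.
Rounding up gives 7, 6, 6, 10, 5, 4 = 38 seats, so the divisor must be adjusted.
With modified divisor 5200: modified quotas P1 6.094, P2 4.560, P3 5.327, P4 8.967, P5 4.237, P6 3.457.
Rounding up: P1 7, P2 5, P3 6, P4 9, P5 5, P6 4 (total 36).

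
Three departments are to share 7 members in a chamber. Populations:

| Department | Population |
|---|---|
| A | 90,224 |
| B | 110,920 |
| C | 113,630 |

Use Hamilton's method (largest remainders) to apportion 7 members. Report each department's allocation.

The standard divisor is 314774/7 ≈ 44967.714.
Standard quotas: A 2.0064, B 2.4667, C 2.5269.
Lower quotas: A 2, B 2, C 2 (sum 6, leaving 1 seat).
Remainders in descending order: C 0.5269, B 0.4667, A 0.0064.
Largest remainder: C receives the extra seat.

A 2, B 2, C 3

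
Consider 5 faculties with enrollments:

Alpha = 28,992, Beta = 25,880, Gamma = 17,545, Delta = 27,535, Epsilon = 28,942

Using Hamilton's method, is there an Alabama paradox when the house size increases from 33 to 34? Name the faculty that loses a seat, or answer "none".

Gamma

At 33 seats: Alpha 7, Beta 7, Gamma 5, Delta 7, Epsilon 7.
At 34 seats: Alpha 8, Beta 7, Gamma 4, Delta 7, Epsilon 8.
Gamma drops from 5 to 4.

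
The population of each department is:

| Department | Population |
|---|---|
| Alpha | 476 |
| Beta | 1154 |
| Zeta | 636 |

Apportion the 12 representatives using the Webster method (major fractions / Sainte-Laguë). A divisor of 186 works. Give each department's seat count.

Alpha: 3, Beta: 6, Zeta: 3

With modified divisor 186: modified quotas Alpha 2.559, Beta 6.204, Zeta 3.419.
Rounding to the nearest integer: Alpha 3, Beta 6, Zeta 3 (total 12).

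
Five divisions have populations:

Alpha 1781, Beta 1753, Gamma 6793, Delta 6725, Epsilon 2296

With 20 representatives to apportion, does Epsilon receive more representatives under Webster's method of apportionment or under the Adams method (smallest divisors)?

Webster: Alpha 2, Beta 2, Gamma 7, Delta 7, Epsilon 2.
Adams: Alpha 2, Beta 2, Gamma 7, Delta 6, Epsilon 3.
Epsilon gets 2 under Webster and 3 under Adams.

Adams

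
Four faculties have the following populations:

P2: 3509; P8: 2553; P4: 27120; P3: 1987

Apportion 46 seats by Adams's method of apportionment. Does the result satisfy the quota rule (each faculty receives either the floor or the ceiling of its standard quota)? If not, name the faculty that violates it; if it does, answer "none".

Standard quotas: P2 4.590, P8 3.339, P4 35.472, P3 2.599.
Adams allocation: P2 5, P8 4, P4 34, P3 3.
P4 has quota 35.472 (lower 35, upper 36) but receives 34 — outside the quota interval.

P4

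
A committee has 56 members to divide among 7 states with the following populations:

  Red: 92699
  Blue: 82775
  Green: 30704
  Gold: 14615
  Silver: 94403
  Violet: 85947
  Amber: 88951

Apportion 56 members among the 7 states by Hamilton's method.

The standard divisor is 490094/56 ≈ 8751.679.
Standard quotas: Red 10.5921, Blue 9.4582, Green 3.5084, Gold 1.6700, Silver 10.7868, Violet 9.8206, Amber 10.1639.
Lower quotas: Red 10, Blue 9, Green 3, Gold 1, Silver 10, Violet 9, Amber 10 (sum 52, leaving 4 seats).
Remainders in descending order: Violet 0.8206, Silver 0.7868, Gold 0.6700, Red 0.5921, Green 0.5084, Blue 0.4582, Amber 0.1639.
Largest remainders: Violet, Silver, Gold, Red receive the extra seats.

Red: 11, Blue: 9, Green: 3, Gold: 2, Silver: 11, Violet: 10, Amber: 10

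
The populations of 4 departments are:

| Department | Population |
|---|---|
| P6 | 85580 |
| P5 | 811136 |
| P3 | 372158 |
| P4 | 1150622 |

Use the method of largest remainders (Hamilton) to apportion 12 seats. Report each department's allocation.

Standard divisor: 2419496 ÷ 12 ≈ 201624.667.
Standard quotas: P6 0.4245, P5 4.0230, P3 1.8458, P4 5.7068.
Lower quotas: P6 0, P5 4, P3 1, P4 5 (sum 10, leaving 2 seats).
Remainders in descending order: P3 0.8458, P4 0.7068, P6 0.4245, P5 0.0230.
Largest remainders: P3, P4 receive the extra seats.

P6=0, P5=4, P3=2, P4=6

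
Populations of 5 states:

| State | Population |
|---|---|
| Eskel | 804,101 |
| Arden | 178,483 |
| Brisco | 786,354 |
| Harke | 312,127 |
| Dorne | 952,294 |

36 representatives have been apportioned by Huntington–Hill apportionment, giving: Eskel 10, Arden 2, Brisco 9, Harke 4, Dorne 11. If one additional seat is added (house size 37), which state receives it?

Brisco

Priority for the next seat is population ÷ (√(s·(s+1))).
Priorities: Eskel 76668.022, Arden 72865.380, Brisco 82888.990, Harke 69793.719, Dorne 82886.554.
Highest priority: Brisco.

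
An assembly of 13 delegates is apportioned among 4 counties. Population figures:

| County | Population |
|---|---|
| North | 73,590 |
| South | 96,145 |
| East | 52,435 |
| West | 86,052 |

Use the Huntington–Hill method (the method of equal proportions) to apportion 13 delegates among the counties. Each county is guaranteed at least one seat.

With divisor 23170: modified quotas North 3.176, South 4.150, East 2.263, West 3.714.
Geometric-mean thresholds: North √(3·4)=3.464, South √(4·5)=4.472, East √(2·3)=2.449, West √(3·4)=3.464.
Each quota rounded against its threshold gives North 3, South 4, East 2, West 4 (total 13).

North=3, South=4, East=2, West=4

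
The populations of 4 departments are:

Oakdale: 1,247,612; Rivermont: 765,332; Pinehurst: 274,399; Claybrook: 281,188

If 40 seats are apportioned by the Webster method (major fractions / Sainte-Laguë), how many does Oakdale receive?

Standard divisor 2568531/40 ≈ 64213.275; standard quotas: Oakdale 19.429, Rivermont 11.919, Pinehurst 4.273, Claybrook 4.379.
Rounding to the nearest integer gives 19, 12, 4, 4 = 39 seats, so the divisor must be adjusted.
With modified divisor 63200: modified quotas Oakdale 19.741, Rivermont 12.110, Pinehurst 4.342, Claybrook 4.449.
Rounding to the nearest integer: Oakdale 20, Rivermont 12, Pinehurst 4, Claybrook 4 (total 40).
Oakdale receives 20.

20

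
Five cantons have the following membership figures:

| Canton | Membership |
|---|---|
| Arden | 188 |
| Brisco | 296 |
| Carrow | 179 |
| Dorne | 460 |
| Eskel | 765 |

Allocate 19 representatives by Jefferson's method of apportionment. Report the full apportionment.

Arden: 2, Brisco: 3, Carrow: 1, Dorne: 5, Eskel: 8

Standard divisor 1888/19 ≈ 99.368; standard quotas: Arden 1.892, Brisco 2.979, Carrow 1.801, Dorne 4.629, Eskel 7.699.
Rounding down gives 1, 2, 1, 4, 7 = 15 seats, so the divisor must be adjusted.
With modified divisor 91: modified quotas Arden 2.066, Brisco 3.253, Carrow 1.967, Dorne 5.055, Eskel 8.407.
Rounding down: Arden 2, Brisco 3, Carrow 1, Dorne 5, Eskel 8 (total 19).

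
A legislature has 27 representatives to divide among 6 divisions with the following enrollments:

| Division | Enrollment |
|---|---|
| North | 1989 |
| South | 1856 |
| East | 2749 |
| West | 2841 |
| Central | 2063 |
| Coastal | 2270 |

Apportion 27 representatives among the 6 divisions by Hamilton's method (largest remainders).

North 4, South 4, East 5, West 6, Central 4, Coastal 4

Standard divisor: 13768 ÷ 27 ≈ 509.926.
Standard quotas: North 3.901, South 3.640, East 5.391, West 5.571, Central 4.046, Coastal 4.452.
Lower quotas: North 3, South 3, East 5, West 5, Central 4, Coastal 4 (sum 24, leaving 3 seats).
Remainders in descending order: North 0.901, South 0.640, West 0.571, Coastal 0.452, East 0.391, Central 0.046.
The surplus seats go to North, South, West.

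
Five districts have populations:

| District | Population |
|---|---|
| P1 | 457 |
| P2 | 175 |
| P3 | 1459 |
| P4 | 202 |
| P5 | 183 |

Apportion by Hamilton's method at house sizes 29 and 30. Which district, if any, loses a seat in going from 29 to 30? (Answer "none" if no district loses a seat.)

P4

At 29 seats: P1 5, P2 2, P3 17, P4 3, P5 2.
At 30 seats: P1 6, P2 2, P3 18, P4 2, P5 2.
P4 drops from 3 to 2.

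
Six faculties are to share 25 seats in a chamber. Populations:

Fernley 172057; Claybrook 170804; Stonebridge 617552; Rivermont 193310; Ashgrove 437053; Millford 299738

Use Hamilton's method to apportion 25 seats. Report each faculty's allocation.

Fernley=2, Claybrook=2, Stonebridge=8, Rivermont=3, Ashgrove=6, Millford=4

Total 1890514; standard divisor 1890514/25 ≈ 75620.56.
Standard quotas: Fernley 2.2753, Claybrook 2.2587, Stonebridge 8.1665, Rivermont 2.5563, Ashgrove 5.7796, Millford 3.9637.
Lower quotas: Fernley 2, Claybrook 2, Stonebridge 8, Rivermont 2, Ashgrove 5, Millford 3 (sum 22, leaving 3 seats).
Remainders in descending order: Millford 0.9637, Ashgrove 0.7796, Rivermont 0.5563, Fernley 0.2753, Claybrook 0.2587, Stonebridge 0.1665.
Largest remainders: Millford, Ashgrove, Rivermont receive the extra seats.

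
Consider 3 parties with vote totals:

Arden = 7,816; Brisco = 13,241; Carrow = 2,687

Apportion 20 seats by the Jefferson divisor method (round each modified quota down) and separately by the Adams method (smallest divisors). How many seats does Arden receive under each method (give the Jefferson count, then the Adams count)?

7 and 6

Jefferson: Arden 7, Brisco 11, Carrow 2.
Adams: Arden 6, Brisco 11, Carrow 3.
Arden gets 7 under Jefferson and 6 under Adams.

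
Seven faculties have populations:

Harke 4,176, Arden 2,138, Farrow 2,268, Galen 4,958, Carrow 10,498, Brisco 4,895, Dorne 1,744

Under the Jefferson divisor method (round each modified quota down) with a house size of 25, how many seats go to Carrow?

Standard divisor 30677/25 ≈ 1227.08; standard quotas: Harke 3.403, Arden 1.742, Farrow 1.848, Galen 4.040, Carrow 8.555, Brisco 3.989, Dorne 1.421.
Rounding down gives 3, 1, 1, 4, 8, 3, 1 = 21 seats, so the divisor must be adjusted.
With modified divisor 1055.56: modified quotas Harke 3.956, Arden 2.025, Farrow 2.149, Galen 4.697, Carrow 9.945, Brisco 4.637, Dorne 1.652.
Rounding down: Harke 3, Arden 2, Farrow 2, Galen 4, Carrow 9, Brisco 4, Dorne 1 (total 25).
Carrow receives 9.

9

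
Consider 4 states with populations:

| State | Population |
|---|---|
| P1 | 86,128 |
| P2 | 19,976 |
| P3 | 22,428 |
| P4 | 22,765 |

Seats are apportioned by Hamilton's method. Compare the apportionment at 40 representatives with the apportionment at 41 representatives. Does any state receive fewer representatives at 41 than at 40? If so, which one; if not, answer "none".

At 40 seats: P1 23, P2 5, P3 6, P4 6.
At 41 seats: P1 23, P2 6, P3 6, P4 6.
No state's allocation decreased.

none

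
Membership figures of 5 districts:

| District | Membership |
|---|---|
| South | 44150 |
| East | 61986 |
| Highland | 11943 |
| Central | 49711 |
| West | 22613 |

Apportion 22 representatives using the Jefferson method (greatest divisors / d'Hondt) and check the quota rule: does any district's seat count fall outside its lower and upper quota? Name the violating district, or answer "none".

Standard quotas: South 5.101, East 7.162, Highland 1.380, Central 5.744, West 2.613.
Jefferson allocation: South 5, East 8, Highland 1, Central 6, West 2.
Every allocation lies between the lower and upper quota.

none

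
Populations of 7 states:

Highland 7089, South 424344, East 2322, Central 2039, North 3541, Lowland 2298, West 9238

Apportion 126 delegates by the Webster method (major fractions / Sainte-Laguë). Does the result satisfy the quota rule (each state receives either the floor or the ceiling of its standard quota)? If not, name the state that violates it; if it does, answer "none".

South

Standard quotas: Highland 1.981, South 118.587, East 0.649, Central 0.570, North 0.990, Lowland 0.642, West 2.582.
Webster allocation: Highland 2, South 117, East 1, Central 1, North 1, Lowland 1, West 3.
South has quota 118.587 (lower 118, upper 119) but receives 117 — outside the quota interval.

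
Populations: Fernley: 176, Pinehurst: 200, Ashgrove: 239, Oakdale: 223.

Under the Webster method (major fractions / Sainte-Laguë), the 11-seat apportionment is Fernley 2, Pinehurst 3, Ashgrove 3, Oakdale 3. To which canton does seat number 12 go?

Priority for the next seat is population ÷ (current seats + 0.5).
Priorities: Fernley 70.400, Pinehurst 57.143, Ashgrove 68.286, Oakdale 63.714.
Highest priority: Fernley.

Fernley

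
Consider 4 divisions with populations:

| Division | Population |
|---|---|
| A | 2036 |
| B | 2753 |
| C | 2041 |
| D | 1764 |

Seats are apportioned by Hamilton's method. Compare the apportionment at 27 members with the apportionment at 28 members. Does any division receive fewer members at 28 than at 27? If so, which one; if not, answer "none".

none

At 27 seats: A 6, B 9, C 6, D 6.
At 28 seats: A 6, B 9, C 7, D 6.
No division's allocation decreased.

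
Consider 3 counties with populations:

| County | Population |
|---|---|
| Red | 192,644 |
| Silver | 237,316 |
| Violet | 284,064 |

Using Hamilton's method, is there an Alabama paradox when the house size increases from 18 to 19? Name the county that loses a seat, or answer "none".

At 18 seats: Red 5, Silver 6, Violet 7.
At 19 seats: Red 5, Silver 6, Violet 8.
No county's allocation decreased.

none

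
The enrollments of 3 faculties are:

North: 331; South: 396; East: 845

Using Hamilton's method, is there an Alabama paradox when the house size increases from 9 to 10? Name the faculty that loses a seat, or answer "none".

none

At 9 seats: North 2, South 2, East 5.
At 10 seats: North 2, South 3, East 5.
No faculty's allocation decreased.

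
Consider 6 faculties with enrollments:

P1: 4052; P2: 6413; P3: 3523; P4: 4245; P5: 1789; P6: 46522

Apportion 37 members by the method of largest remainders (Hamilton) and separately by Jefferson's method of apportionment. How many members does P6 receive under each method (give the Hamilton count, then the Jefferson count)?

26 and 27

Hamilton: P1 2, P2 4, P3 2, P4 2, P5 1, P6 26.
Jefferson: P1 2, P2 3, P3 2, P4 2, P5 1, P6 27.
P6 gets 26 under Hamilton and 27 under Jefferson.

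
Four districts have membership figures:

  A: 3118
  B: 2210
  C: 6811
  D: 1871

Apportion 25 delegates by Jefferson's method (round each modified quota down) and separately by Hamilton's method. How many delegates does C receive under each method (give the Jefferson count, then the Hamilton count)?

Jefferson: A 5, B 4, C 13, D 3.
Hamilton: A 6, B 4, C 12, D 3.
C gets 13 under Jefferson and 12 under Hamilton.

13 and 12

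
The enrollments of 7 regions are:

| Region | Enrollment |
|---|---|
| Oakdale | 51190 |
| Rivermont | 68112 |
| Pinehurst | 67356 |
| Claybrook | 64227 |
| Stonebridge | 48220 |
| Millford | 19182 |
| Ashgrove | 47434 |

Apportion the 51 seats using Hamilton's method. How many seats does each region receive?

Oakdale 7, Rivermont 9, Pinehurst 9, Claybrook 9, Stonebridge 7, Millford 3, Ashgrove 7

Total 365721; standard divisor 365721/51 = 7171.
Standard quotas: Oakdale 7.1385, Rivermont 9.4983, Pinehurst 9.3928, Claybrook 8.9565, Stonebridge 6.7243, Millford 2.6749, Ashgrove 6.6147.
Lower quotas: Oakdale 7, Rivermont 9, Pinehurst 9, Claybrook 8, Stonebridge 6, Millford 2, Ashgrove 6 (sum 47, leaving 4 seats).
Remainders in descending order: Claybrook 0.9565, Stonebridge 0.7243, Millford 0.6749, Ashgrove 0.6147, Rivermont 0.4983, Pinehurst 0.3928, Oakdale 0.1385.
Largest remainders: Claybrook, Stonebridge, Millford, Ashgrove receive the extra seats.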